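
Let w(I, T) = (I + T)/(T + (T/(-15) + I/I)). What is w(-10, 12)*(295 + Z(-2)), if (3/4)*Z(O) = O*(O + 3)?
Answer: 8770/183 ≈ 47.924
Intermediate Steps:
w(I, T) = (I + T)/(1 + 14*T/15) (w(I, T) = (I + T)/(T + (T*(-1/15) + 1)) = (I + T)/(T + (-T/15 + 1)) = (I + T)/(T + (1 - T/15)) = (I + T)/(1 + 14*T/15))
Z(O) = 4*O*(3 + O)/3 (Z(O) = 4*(O*(O + 3))/3 = 4*(O*(3 + O))/3 = 4*O*(3 + O)/3)
w(-10, 12)*(295 + Z(-2)) = (15*(-10 + 12)/(15 + 14*12))*(295 + (4/3)*(-2)*(3 - 2)) = (15*2/(15 + 168))*(295 + (4/3)*(-2)*1) = (15*2/183)*(295 - 8/3) = (15*(1/183)*2)*(877/3) = (10/61)*(877/3) = 8770/183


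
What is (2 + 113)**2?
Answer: 13225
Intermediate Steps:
(2 + 113)**2 = 115**2 = 13225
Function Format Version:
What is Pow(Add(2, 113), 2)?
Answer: 13225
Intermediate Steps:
Pow(Add(2, 113), 2) = Pow(115, 2) = 13225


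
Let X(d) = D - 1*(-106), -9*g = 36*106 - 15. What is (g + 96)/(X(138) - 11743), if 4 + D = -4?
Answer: 979/34935 ≈ 0.028023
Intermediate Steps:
D = -8 (D = -4 - 4 = -8)
g = -1267/3 (g = -(36*106 - 15)/9 = -(3816 - 15)/9 = -⅑*3801 = -1267/3 ≈ -422.33)
X(d) = 98 (X(d) = -8 - 1*(-106) = -8 + 106 = 98)
(g + 96)/(X(138) - 11743) = (-1267/3 + 96)/(98 - 11743) = -979/3/(-11645) = -979/3*(-1/11645) = 979/34935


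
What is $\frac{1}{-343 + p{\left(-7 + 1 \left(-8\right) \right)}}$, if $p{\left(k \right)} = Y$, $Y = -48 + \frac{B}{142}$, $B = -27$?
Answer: $- \frac{142}{55549} \approx -0.0025563$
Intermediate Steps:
$Y = - \frac{6843}{142}$ ($Y = -48 - \frac{27}{142} = - \frac{6843}{142} \approx -48.19$)
$p{\left(k \right)} = - \frac{6843}{142}$
$\frac{1}{-343 + p{\left(-7 + 1 \left(-8\right) \right)}} = \frac{1}{-343 - \frac{6843}{142}} = \frac{1}{- \frac{55549}{142}} = - \frac{142}{55549}$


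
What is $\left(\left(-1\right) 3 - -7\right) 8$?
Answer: $32$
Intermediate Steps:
$\left(\left(-1\right) 3 - -7\right) 8 = \left(-3 + 7\right) 8 = 4 \cdot 8 = 32$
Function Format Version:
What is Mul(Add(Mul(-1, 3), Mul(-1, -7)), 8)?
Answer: 32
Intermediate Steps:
Mul(Add(Mul(-1, 3), Mul(-1, -7)), 8) = Mul(Add(-3, 7), 8) = Mul(4, 8) = 32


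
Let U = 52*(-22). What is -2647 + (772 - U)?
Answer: -731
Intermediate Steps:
U = -1144
-2647 + (772 - U) = -2647 + (772 - 1*(-1144)) = -2647 + (772 + 1144) = -2647 + 1916 = -731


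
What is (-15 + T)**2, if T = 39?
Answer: 576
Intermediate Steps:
(-15 + T)**2 = (-15 + 39)**2 = 24**2 = 576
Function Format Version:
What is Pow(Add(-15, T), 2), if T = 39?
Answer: 576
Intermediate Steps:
Pow(Add(-15, T), 2) = Pow(Add(-15, 39), 2) = Pow(24, 2) = 576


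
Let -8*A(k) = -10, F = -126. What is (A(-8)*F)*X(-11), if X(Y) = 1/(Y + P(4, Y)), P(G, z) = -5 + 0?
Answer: 315/32 ≈ 9.8438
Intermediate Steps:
P(G, z) = -5
A(k) = 5/4 (A(k) = -⅛*(-10) = 5/4)
X(Y) = 1/(-5 + Y) (X(Y) = 1/(Y - 5) = 1/(-5 + Y))
(A(-8)*F)*X(-11) = ((5/4)*(-126))/(-5 - 11) = -315/2/(-16) = -315/2*(-1/16) = 315/32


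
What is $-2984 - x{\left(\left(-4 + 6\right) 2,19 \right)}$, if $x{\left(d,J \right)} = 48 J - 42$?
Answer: $-3854$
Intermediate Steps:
$x{\left(d,J \right)} = -42 + 48 J$
$-2984 - x{\left(\left(-4 + 6\right) 2,19 \right)} = -2984 - \left(-42 + 48 \cdot 19\right) = -2984 - \left(-42 + 912\right) = -2984 - 870 = -3854$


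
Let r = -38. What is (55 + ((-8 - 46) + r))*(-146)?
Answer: 5402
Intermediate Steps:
(55 + ((-8 - 46) + r))*(-146) = (55 + ((-8 - 46) - 38))*(-146) = (55 + (-54 - 38))*(-146) = (55 - 92)*(-146) = -37*(-146) = 5402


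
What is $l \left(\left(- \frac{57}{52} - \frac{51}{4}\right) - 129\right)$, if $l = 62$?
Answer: $- \frac{115134}{13} \approx -8856.5$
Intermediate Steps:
$l \left(\left(- \frac{57}{52} - \frac{51}{4}\right) - 129\right) = 62 \left(\left(- \frac{57}{52} - \frac{51}{4}\right) - 129\right) = 62 \left(- \frac{180}{13} - 129\right) = 62 \left(- \frac{1857}{13}\right) = - \frac{115134}{13}$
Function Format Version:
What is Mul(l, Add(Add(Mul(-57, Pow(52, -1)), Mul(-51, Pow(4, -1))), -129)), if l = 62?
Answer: Rational(-115134, 13) ≈ -8856.5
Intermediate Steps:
Mul(l, Add(Add(Mul(-57, Pow(52, -1)), Mul(-51, Pow(4, -1))), -129)) = Mul(62, Add(Add(Mul(-57, Pow(52, -1)), Mul(-51, Pow(4, -1))), -129)) = Mul(62, Add(Add(Mul(-57, Rational(1, 52)), Mul(-51, Rational(1, 4))), -129)) = Mul(62, Add(Add(Rational(-57, 52), Rational(-51, 4)), -129)) = Mul(62, Add(Rational(-180, 13), -129)) = Mul(62, Rational(-1857, 13)) = Rational(-115134, 13)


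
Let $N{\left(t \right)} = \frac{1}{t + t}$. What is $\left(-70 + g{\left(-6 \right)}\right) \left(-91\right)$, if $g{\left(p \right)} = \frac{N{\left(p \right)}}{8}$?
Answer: $\frac{611611}{96} \approx 6370.9$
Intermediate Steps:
$N{\left(t \right)} = \frac{1}{2 t}$
$g{\left(p \right)} = \frac{1}{16 p}$ ($g{\left(p \right)} = \frac{\frac{1}{2} \frac{1}{p}}{8} = \frac{1}{2 p} \frac{1}{8} = \frac{1}{16 p}$)
$\left(-70 + g{\left(-6 \right)}\right) \left(-91\right) = \left(-70 + \frac{1}{16 \left(-6\right)}\right) \left(-91\right) = \left(-70 + \frac{1}{16} \left(- \frac{1}{6}\right)\right) \left(-91\right) = \left(-70 - \frac{1}{96}\right) \left(-91\right) = \left(- \frac{6721}{96}\right) \left(-91\right) = \frac{611611}{96}$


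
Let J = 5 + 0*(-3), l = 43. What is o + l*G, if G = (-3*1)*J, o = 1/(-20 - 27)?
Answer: -30316/47 ≈ -645.02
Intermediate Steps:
o = -1/47 (o = 1/(-47) = -1/47 ≈ -0.021277)
J = 5 (J = 5 + 0 = 5)
G = -15 (G = -3*1*5 = -3*5 = -15)
o + l*G = -1/47 + 43*(-15) = -1/47 - 645 = -30316/47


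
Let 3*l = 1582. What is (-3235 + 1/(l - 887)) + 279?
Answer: -3189527/1079 ≈ -2956.0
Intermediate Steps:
l = 1582/3 (l = (1/3)*1582 = 1582/3 ≈ 527.33)
(-3235 + 1/(l - 887)) + 279 = (-3235 + 1/(1582/3 - 887)) + 279 = (-3235 + 1/(-1079/3)) + 279 = (-3235 - 3/1079) + 279 = -3490568/1079 + 279 = -3189527/1079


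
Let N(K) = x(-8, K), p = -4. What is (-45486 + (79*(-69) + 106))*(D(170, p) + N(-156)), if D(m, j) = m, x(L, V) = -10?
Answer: -8132960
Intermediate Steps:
N(K) = -10
(-45486 + (79*(-69) + 106))*(D(170, p) + N(-156)) = (-45486 + (79*(-69) + 106))*(170 - 10) = (-45486 + (-5451 + 106))*160 = (-45486 - 5345)*160 = -50831*160 = -8132960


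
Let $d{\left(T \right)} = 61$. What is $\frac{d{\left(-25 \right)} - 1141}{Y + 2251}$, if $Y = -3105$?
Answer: $\frac{540}{427} \approx 1.2646$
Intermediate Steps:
$\frac{d{\left(-25 \right)} - 1141}{Y + 2251} = \frac{61 - 1141}{-3105 + 2251} = - \frac{1080}{-854} = \left(-1080\right) \left(- \frac{1}{854}\right) = \frac{540}{427}$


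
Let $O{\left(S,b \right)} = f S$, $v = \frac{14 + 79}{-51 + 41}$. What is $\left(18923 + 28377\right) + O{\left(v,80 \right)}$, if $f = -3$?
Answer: $\frac{473279}{10} \approx 47328.0$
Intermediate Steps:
$v = - \frac{93}{10}$ ($v = \frac{93}{-10} = 93 \left(- \frac{1}{10}\right) = - \frac{93}{10} \approx -9.3$)
$O{\left(S,b \right)} = - 3 S$
$\left(18923 + 28377\right) + O{\left(v,80 \right)} = \left(18923 + 28377\right) - - \frac{279}{10} = 47300 + \frac{279}{10} = \frac{473279}{10}$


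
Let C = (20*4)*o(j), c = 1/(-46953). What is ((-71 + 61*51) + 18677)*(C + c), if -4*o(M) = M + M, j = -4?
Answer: 18127611827/5217 ≈ 3.4747e+6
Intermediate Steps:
c = -1/46953 ≈ -2.1298e-5
o(M) = -M/2 (o(M) = -(M + M)/4 = -M/2)
C = 160 (C = (20*4)*(-1/2*(-4)) = 80*2 = 160)
((-71 + 61*51) + 18677)*(C + c) = ((-71 + 61*51) + 18677)*(160 - 1/46953) = ((-71 + 3111) + 18677)*(7512479/46953) = (3040 + 18677)*(7512479/46953) = 21717*(7512479/46953) = 18127611827/5217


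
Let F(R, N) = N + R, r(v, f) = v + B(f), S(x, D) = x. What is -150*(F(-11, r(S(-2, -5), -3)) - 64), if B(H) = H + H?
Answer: 12450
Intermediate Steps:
B(H) = 2*H
r(v, f) = v + 2*f
-150*(F(-11, r(S(-2, -5), -3)) - 64) = -150*(((-2 + 2*(-3)) - 11) - 64) = -150*(((-2 - 6) - 11) - 64) = -150*((-8 - 11) - 64) = -150*(-19 - 64) = -150*(-83) = 12450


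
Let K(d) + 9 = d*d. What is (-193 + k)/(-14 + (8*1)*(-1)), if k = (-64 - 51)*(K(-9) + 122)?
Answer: 22503/22 ≈ 1022.9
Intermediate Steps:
K(d) = -9 + d² (K(d) = -9 + d*d = -9 + d²)
k = -22310 (k = (-64 - 51)*((-9 + (-9)²) + 122) = -115*((-9 + 81) + 122) = -115*(72 + 122) = -115*194 = -22310)
(-193 + k)/(-14 + (8*1)*(-1)) = (-193 - 22310)/(-14 + (8*1)*(-1)) = -22503/(-14 + 8*(-1)) = -22503/(-14 - 8) = -22503/(-22) = -22503*(-1/22) = 22503/22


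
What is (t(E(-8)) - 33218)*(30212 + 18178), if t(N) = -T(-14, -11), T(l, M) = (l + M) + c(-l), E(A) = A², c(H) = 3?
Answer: -1606354440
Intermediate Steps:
T(l, M) = 3 + M + l (T(l, M) = (l + M) + 3 = (M + l) + 3 = 3 + M + l)
t(N) = 22 (t(N) = -(3 - 11 - 14) = -1*(-22) = 22)
(t(E(-8)) - 33218)*(30212 + 18178) = (22 - 33218)*(30212 + 18178) = -33196*48390 = -1606354440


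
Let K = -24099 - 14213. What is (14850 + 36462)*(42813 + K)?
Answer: 230955312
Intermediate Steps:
K = -38312
(14850 + 36462)*(42813 + K) = (14850 + 36462)*(42813 - 38312) = 51312*4501 = 230955312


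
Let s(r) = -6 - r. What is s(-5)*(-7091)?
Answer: 7091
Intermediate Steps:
s(-5)*(-7091) = (-6 - 1*(-5))*(-7091) = (-6 + 5)*(-7091) = -1*(-7091) = 7091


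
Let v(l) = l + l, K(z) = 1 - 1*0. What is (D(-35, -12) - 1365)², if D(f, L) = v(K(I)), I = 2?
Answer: 1857769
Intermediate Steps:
K(z) = 1 (K(z) = 1 + 0 = 1)
v(l) = 2*l
D(f, L) = 2 (D(f, L) = 2*1 = 2)
(D(-35, -12) - 1365)² = (2 - 1365)² = (-1363)² = 1857769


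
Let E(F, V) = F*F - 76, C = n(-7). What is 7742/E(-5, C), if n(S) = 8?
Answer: -7742/51 ≈ -151.80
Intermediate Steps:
C = 8
E(F, V) = -76 + F² (E(F, V) = F² - 76 = -76 + F²)
7742/E(-5, C) = 7742/(-76 + (-5)²) = 7742/(-76 + 25) = 7742/(-51) = 7742*(-1/51) = -7742/51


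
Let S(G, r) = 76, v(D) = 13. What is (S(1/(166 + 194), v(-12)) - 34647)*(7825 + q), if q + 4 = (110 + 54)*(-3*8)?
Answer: -134308335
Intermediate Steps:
q = -3940 (q = -4 + (110 + 54)*(-3*8) = -4 + 164*(-24) = -4 - 3936 = -3940)
(S(1/(166 + 194), v(-12)) - 34647)*(7825 + q) = (76 - 34647)*(7825 - 3940) = -34571*3885 = -134308335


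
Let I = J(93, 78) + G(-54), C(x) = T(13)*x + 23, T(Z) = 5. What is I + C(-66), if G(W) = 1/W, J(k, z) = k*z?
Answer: 375137/54 ≈ 6947.0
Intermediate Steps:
C(x) = 23 + 5*x (C(x) = 5*x + 23 = 23 + 5*x)
I = 391715/54 (I = 93*78 + 1/(-54) = 7254 - 1/54 = 391715/54 ≈ 7254.0)
I + C(-66) = 391715/54 + (23 + 5*(-66)) = 391715/54 + (23 - 330) = 391715/54 - 307 = 375137/54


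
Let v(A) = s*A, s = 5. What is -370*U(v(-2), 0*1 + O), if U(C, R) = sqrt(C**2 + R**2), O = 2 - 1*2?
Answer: -3700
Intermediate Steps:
O = 0 (O = 2 - 2 = 0)
v(A) = 5*A
-370*U(v(-2), 0*1 + O) = -370*sqrt((5*(-2))**2 + (0*1 + 0)**2) = -370*sqrt((-10)**2 + (0 + 0)**2) = -370*sqrt(100 + 0**2) = -370*sqrt(100 + 0) = -370*sqrt(100) = -370*10 = -3700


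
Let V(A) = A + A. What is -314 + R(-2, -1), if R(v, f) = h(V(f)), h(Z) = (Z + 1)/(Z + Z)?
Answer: -1255/4 ≈ -313.75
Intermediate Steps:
V(A) = 2*A
h(Z) = (1 + Z)/(2*Z) (h(Z) = (1 + Z)/((2*Z)) = (1 + Z)*(1/(2*Z)) = (1 + Z)/(2*Z))
R(v, f) = (1 + 2*f)/(4*f) (R(v, f) = (1 + 2*f)/(2*((2*f))) = (1/(2*f))*(1 + 2*f)/2 = (1 + 2*f)/(4*f))
-314 + R(-2, -1) = -314 + (1/4)*(1 + 2*(-1))/(-1) = -314 + (1/4)*(-1)*(1 - 2) = -314 + (1/4)*(-1)*(-1) = -314 + 1/4 = -1255/4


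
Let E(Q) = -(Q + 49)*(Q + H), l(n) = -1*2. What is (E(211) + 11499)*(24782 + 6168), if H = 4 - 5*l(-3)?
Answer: -1454680950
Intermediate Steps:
l(n) = -2
H = 14 (H = 4 - 5*(-2) = 4 + 10 = 14)
E(Q) = -(14 + Q)*(49 + Q) (E(Q) = -(Q + 49)*(Q + 14) = -(49 + Q)*(14 + Q) = -(14 + Q)*(49 + Q))
(E(211) + 11499)*(24782 + 6168) = ((-686 - 1*211**2 - 63*211) + 11499)*(24782 + 6168) = ((-686 - 1*44521 - 13293) + 11499)*30950 = ((-686 - 44521 - 13293) + 11499)*30950 = (-58500 + 11499)*30950 = -47001*30950 = -1454680950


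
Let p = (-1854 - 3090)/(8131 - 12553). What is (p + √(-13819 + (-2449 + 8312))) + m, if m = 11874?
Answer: 8751962/737 + 6*I*√221 ≈ 11875.0 + 89.196*I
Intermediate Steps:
p = 824/737 (p = -4944/(-4422) = -4944*(-1/4422) = 824/737 ≈ 1.1180)
(p + √(-13819 + (-2449 + 8312))) + m = (824/737 + √(-13819 + (-2449 + 8312))) + 11874 = (824/737 + √(-13819 + 5863)) + 11874 = (824/737 + √(-7956)) + 11874 = (824/737 + 6*I*√221) + 11874 = 8751962/737 + 6*I*√221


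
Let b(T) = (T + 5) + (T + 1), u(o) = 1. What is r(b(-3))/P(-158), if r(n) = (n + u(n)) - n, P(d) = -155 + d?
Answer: -1/313 ≈ -0.0031949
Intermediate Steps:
b(T) = 6 + 2*T (b(T) = (5 + T) + (1 + T) = 6 + 2*T)
r(n) = 1 (r(n) = (n + 1) - n = (1 + n) - n = 1)
r(b(-3))/P(-158) = 1/(-155 - 158) = 1/(-313) = 1*(-1/313) = -1/313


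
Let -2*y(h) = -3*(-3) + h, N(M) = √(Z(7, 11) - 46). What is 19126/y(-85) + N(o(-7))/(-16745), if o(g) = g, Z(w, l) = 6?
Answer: 9563/19 - 2*I*√10/16745 ≈ 503.32 - 0.0003777*I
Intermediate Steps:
N(M) = 2*I*√10 (N(M) = √(6 - 46) = √(-40) = 2*I*√10)
y(h) = -9/2 - h/2 (y(h) = -(-3*(-3) + h)/2 = -(9 + h)/2 = -9/2 - h/2)
19126/y(-85) + N(o(-7))/(-16745) = 19126/(-9/2 - ½*(-85)) + (2*I*√10)/(-16745) = 19126/(-9/2 + 85/2) + (2*I*√10)*(-1/16745) = 19126/38 - 2*I*√10/16745 = 19126*(1/38) - 2*I*√10/16745 = 9563/19 - 2*I*√10/16745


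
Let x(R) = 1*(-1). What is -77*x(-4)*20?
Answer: 1540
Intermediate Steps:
x(R) = -1
-77*x(-4)*20 = -77*(-1)*20 = 77*20 = 1540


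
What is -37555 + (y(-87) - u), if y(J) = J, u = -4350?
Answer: -33292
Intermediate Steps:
-37555 + (y(-87) - u) = -37555 + (-87 - 1*(-4350)) = -37555 + (-87 + 4350) = -37555 + 4263 = -33292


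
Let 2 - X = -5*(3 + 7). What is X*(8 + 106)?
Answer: 5928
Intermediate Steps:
X = 52 (X = 2 - (-5)*(3 + 7) = 2 - (-5)*10 = 2 - 1*(-50) = 2 + 50 = 52)
X*(8 + 106) = 52*(8 + 106) = 52*114 = 5928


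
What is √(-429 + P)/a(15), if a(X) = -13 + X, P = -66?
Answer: 3*I*√55/2 ≈ 11.124*I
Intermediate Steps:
√(-429 + P)/a(15) = √(-429 - 66)/(-13 + 15) = √(-495)/2 = (3*I*√55)*(½) = 3*I*√55/2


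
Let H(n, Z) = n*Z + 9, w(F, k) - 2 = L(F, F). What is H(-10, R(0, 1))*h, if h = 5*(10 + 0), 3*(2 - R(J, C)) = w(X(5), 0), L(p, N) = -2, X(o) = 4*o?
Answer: -550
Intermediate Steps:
w(F, k) = 0 (w(F, k) = 2 - 2 = 0)
R(J, C) = 2 (R(J, C) = 2 - ⅓*0 = 2 + 0 = 2)
H(n, Z) = 9 + Z*n (H(n, Z) = Z*n + 9 = 9 + Z*n)
h = 50 (h = 5*10 = 50)
H(-10, R(0, 1))*h = (9 + 2*(-10))*50 = (9 - 20)*50 = -11*50 = -550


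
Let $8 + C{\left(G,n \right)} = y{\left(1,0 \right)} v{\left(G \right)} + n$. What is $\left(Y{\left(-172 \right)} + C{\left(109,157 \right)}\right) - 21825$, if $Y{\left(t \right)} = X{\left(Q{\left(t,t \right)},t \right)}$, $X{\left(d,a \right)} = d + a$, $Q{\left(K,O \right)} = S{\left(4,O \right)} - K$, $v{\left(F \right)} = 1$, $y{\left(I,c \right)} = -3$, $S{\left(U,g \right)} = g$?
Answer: $-21851$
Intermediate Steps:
$Q{\left(K,O \right)} = O - K$
$C{\left(G,n \right)} = -11 + n$ ($C{\left(G,n \right)} = -8 + \left(\left(-3\right) 1 + n\right) = -8 + \left(-3 + n\right) = -11 + n$)
$X{\left(d,a \right)} = a + d$
$Y{\left(t \right)} = t$ ($Y{\left(t \right)} = t + \left(t - t\right) = t + 0 = t$)
$\left(Y{\left(-172 \right)} + C{\left(109,157 \right)}\right) - 21825 = \left(-172 + \left(-11 + 157\right)\right) - 21825 = \left(-172 + 146\right) - 21825 = -26 - 21825 = -21851$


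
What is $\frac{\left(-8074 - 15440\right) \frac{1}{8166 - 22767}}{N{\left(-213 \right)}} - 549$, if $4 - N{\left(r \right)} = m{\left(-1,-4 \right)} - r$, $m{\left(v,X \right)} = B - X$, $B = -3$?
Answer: $- \frac{280562134}{511035} \approx -549.01$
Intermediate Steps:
$m{\left(v,X \right)} = -3 - X$
$N{\left(r \right)} = 3 + r$ ($N{\left(r \right)} = 4 - \left(\left(-3 - -4\right) - r\right) = 4 - \left(\left(-3 + 4\right) - r\right) = 4 - \left(1 - r\right) = 4 + \left(-1 + r\right) = 3 + r$)
$\frac{\left(-8074 - 15440\right) \frac{1}{8166 - 22767}}{N{\left(-213 \right)}} - 549 = \frac{\left(-8074 - 15440\right) \frac{1}{8166 - 22767}}{3 - 213} - 549 = \frac{\left(-23514\right) \frac{1}{-14601}}{-210} - 549 = \left(-23514\right) \left(- \frac{1}{14601}\right) \left(- \frac{1}{210}\right) - 549 = \frac{7838}{4867} \left(- \frac{1}{210}\right) - 549 = - \frac{3919}{511035} - 549 = - \frac{280562134}{511035}$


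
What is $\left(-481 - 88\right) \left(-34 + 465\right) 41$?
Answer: $-10054799$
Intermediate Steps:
$\left(-481 - 88\right) \left(-34 + 465\right) 41 = \left(-569\right) 431 \cdot 41 = \left(-245239\right) 41 = -10054799$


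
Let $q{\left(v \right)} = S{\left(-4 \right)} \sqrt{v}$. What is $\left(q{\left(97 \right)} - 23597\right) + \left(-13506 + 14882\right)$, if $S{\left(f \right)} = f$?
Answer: $-22221 - 4 \sqrt{97} \approx -22260.0$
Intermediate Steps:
$q{\left(v \right)} = - 4 \sqrt{v}$
$\left(q{\left(97 \right)} - 23597\right) + \left(-13506 + 14882\right) = \left(- 4 \sqrt{97} - 23597\right) + \left(-13506 + 14882\right) = \left(-23597 - 4 \sqrt{97}\right) + 1376 = -22221 - 4 \sqrt{97}$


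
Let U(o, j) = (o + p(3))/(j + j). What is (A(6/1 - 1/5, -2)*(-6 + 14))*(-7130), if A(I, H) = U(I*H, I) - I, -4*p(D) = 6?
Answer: 11462188/29 ≈ 3.9525e+5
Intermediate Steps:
p(D) = -3/2 (p(D) = -¼*6 = -3/2)
U(o, j) = (-3/2 + o)/(2*j) (U(o, j) = (o - 3/2)/(j + j) = (-3/2 + o)/((2*j)) = (-3/2 + o)*(1/(2*j)) = (-3/2 + o)/(2*j))
A(I, H) = -I + (-3 + 2*H*I)/(4*I) (A(I, H) = (-3 + 2*(I*H))/(4*I) - I = (-3 + 2*(H*I))/(4*I) - I = (-3 + 2*H*I)/(4*I) - I = -I + (-3 + 2*H*I)/(4*I))
(A(6/1 - 1/5, -2)*(-6 + 14))*(-7130) = (((½)*(-2) - (6/1 - 1/5) - 3/(4*(6/1 - 1/5)))*(-6 + 14))*(-7130) = ((-1 - (6*1 - 1*⅕) - 3/(4*(6*1 - 1*⅕)))*8)*(-7130) = ((-1 - (6 - ⅕) - 3/(4*(6 - ⅕)))*8)*(-7130) = ((-1 - 1*29/5 - 3/(4*29/5))*8)*(-7130) = ((-1 - 29/5 - ¾*5/29)*8)*(-7130) = ((-1 - 29/5 - 15/116)*8)*(-7130) = -4019/580*8*(-7130) = -8038/145*(-7130) = 11462188/29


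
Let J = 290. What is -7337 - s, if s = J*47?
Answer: -20967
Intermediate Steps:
s = 13630 (s = 290*47 = 13630)
-7337 - s = -7337 - 1*13630 = -7337 - 13630 = -20967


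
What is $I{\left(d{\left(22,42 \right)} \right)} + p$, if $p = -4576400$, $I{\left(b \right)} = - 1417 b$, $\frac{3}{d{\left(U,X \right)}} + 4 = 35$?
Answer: $- \frac{141872651}{31} \approx -4.5765 \cdot 10^{6}$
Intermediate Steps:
$d{\left(U,X \right)} = \frac{3}{31}$ ($d{\left(U,X \right)} = \frac{3}{-4 + 35} = \frac{3}{31}$)
$I{\left(d{\left(22,42 \right)} \right)} + p = \left(-1417\right) \frac{3}{31} - 4576400 = - \frac{4251}{31} - 4576400 = - \frac{141872651}{31}$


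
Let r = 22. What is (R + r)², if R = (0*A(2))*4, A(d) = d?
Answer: 484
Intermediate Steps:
R = 0 (R = (0*2)*4 = 0*4 = 0)
(R + r)² = (0 + 22)² = 22² = 484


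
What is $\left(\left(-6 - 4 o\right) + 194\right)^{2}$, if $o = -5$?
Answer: $43264$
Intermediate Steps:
$\left(\left(-6 - 4 o\right) + 194\right)^{2} = \left(\left(-6 - -20\right) + 194\right)^{2} = \left(\left(-6 + 20\right) + 194\right)^{2} = \left(14 + 194\right)^{2} = 208^{2} = 43264$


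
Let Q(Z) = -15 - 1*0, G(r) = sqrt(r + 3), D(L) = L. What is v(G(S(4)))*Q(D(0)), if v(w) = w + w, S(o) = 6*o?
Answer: -90*sqrt(3) ≈ -155.88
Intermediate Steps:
G(r) = sqrt(3 + r)
Q(Z) = -15 (Q(Z) = -15 + 0 = -15)
v(w) = 2*w
v(G(S(4)))*Q(D(0)) = (2*sqrt(3 + 6*4))*(-15) = (2*sqrt(3 + 24))*(-15) = (2*sqrt(27))*(-15) = (2*(3*sqrt(3)))*(-15) = (6*sqrt(3))*(-15) = -90*sqrt(3)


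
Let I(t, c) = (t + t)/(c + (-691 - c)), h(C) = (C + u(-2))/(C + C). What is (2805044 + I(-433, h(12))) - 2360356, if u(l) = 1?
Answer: 307280274/691 ≈ 4.4469e+5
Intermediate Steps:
h(C) = (1 + C)/(2*C) (h(C) = (C + 1)/(C + C) = (1 + C)/((2*C)) = (1 + C)*(1/(2*C)) = (1 + C)/(2*C))
I(t, c) = -2*t/691 (I(t, c) = (2*t)/(-691) = (2*t)*(-1/691) = -2*t/691)
(2805044 + I(-433, h(12))) - 2360356 = (2805044 - 2/691*(-433)) - 2360356 = (2805044 + 866/691) - 2360356 = 1938286270/691 - 2360356 = 307280274/691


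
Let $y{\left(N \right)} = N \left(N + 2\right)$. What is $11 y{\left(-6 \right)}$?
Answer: $264$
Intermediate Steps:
$y{\left(N \right)} = N \left(2 + N\right)$
$11 y{\left(-6 \right)} = 11 \left(- 6 \left(2 - 6\right)\right) = 11 \left(\left(-6\right) \left(-4\right)\right) = 11 \cdot 24 = 264$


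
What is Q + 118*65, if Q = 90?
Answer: 7760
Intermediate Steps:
Q + 118*65 = 90 + 118*65 = 90 + 7670 = 7760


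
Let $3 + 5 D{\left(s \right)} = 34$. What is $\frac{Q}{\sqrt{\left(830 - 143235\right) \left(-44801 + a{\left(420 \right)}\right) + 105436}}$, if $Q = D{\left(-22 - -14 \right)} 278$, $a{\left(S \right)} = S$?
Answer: $\frac{8618 \sqrt{6320181741}}{31600908705} \approx 0.021681$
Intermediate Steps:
$D{\left(s \right)} = \frac{31}{5}$ ($D{\left(s \right)} = - \frac{3}{5} + \frac{1}{5} \cdot 34 = - \frac{3}{5} + \frac{34}{5} = \frac{31}{5}$)
$Q = \frac{8618}{5}$ ($Q = \frac{31}{5} \cdot 278 = \frac{8618}{5} \approx 1723.6$)
$\frac{Q}{\sqrt{\left(830 - 143235\right) \left(-44801 + a{\left(420 \right)}\right) + 105436}} = \frac{8618}{5 \sqrt{\left(830 - 143235\right) \left(-44801 + 420\right) + 105436}} = \frac{8618}{5 \sqrt{\left(-142405\right) \left(-44381\right) + 105436}} = \frac{8618}{5 \sqrt{6320076305 + 105436}} = \frac{8618}{5 \sqrt{6320181741}} = \frac{8618 \frac{\sqrt{6320181741}}{6320181741}}{5} = \frac{8618 \sqrt{6320181741}}{31600908705}$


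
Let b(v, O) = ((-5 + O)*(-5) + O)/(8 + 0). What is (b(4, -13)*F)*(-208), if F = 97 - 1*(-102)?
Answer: -398398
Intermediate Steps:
F = 199 (F = 97 + 102 = 199)
b(v, O) = 25/8 - O/2 (b(v, O) = ((25 - 5*O) + O)/8 = (25 - 4*O)*(1/8) = 25/8 - O/2)
(b(4, -13)*F)*(-208) = ((25/8 - 1/2*(-13))*199)*(-208) = ((25/8 + 13/2)*199)*(-208) = ((77/8)*199)*(-208) = (15323/8)*(-208) = -398398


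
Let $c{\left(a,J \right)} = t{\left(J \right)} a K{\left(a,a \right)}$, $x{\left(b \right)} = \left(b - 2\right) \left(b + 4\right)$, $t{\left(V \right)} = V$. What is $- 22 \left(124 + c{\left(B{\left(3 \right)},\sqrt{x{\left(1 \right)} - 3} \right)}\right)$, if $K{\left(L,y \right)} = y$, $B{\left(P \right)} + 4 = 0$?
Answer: $-2728 - 704 i \sqrt{2} \approx -2728.0 - 995.61 i$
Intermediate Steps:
$B{\left(P \right)} = -4$ ($B{\left(P \right)} = -4 + 0 = -4$)
$x{\left(b \right)} = \left(-2 + b\right) \left(4 + b\right)$
$c{\left(a,J \right)} = J a^{2}$ ($c{\left(a,J \right)} = J a a = J a^{2}$)
$- 22 \left(124 + c{\left(B{\left(3 \right)},\sqrt{x{\left(1 \right)} - 3} \right)}\right) = - 22 \left(124 + \sqrt{\left(-8 + 1^{2} + 2 \cdot 1\right) - 3} \left(-4\right)^{2}\right) = - 22 \left(124 + \sqrt{\left(-8 + 1 + 2\right) - 3} \cdot 16\right) = - 22 \left(124 + \sqrt{-5 - 3} \cdot 16\right) = - 22 \left(124 + \sqrt{-8} \cdot 16\right) = - 22 \left(124 + 2 i \sqrt{2} \cdot 16\right) = - 22 \left(124 + 32 i \sqrt{2}\right) = -2728 - 704 i \sqrt{2}$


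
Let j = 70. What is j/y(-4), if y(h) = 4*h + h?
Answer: -7/2 ≈ -3.5000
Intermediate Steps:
y(h) = 5*h
j/y(-4) = 70/((5*(-4))) = 70/(-20) = 70*(-1/20) = -7/2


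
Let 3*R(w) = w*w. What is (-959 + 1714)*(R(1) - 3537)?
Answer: -8010550/3 ≈ -2.6702e+6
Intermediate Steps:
R(w) = w²/3 (R(w) = (w*w)/3 = w²/3)
(-959 + 1714)*(R(1) - 3537) = (-959 + 1714)*((⅓)*1² - 3537) = 755*((⅓)*1 - 3537) = 755*(⅓ - 3537) = 755*(-10610/3) = -8010550/3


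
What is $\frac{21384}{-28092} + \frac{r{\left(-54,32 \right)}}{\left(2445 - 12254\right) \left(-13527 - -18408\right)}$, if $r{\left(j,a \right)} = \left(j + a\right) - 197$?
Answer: $- \frac{28439200133}{37360587863} \approx -0.76121$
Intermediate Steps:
$r{\left(j,a \right)} = -197 + a + j$ ($r{\left(j,a \right)} = \left(a + j\right) - 197 = -197 + a + j$)
$\frac{21384}{-28092} + \frac{r{\left(-54,32 \right)}}{\left(2445 - 12254\right) \left(-13527 - -18408\right)} = \frac{21384}{-28092} + \frac{-197 + 32 - 54}{\left(2445 - 12254\right) \left(-13527 - -18408\right)} = 21384 \left(- \frac{1}{28092}\right) - \frac{219}{\left(-9809\right) \left(-13527 + 18408\right)} = - \frac{1782}{2341} - \frac{219}{\left(-9809\right) 4881} = - \frac{1782}{2341} - \frac{219}{-47877729} = - \frac{1782}{2341} - - \frac{73}{15959243} = - \frac{1782}{2341} + \frac{73}{15959243} = - \frac{28439200133}{37360587863}$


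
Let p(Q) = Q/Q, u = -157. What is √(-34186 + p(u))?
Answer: I*√34185 ≈ 184.89*I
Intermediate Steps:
p(Q) = 1
√(-34186 + p(u)) = √(-34186 + 1) = √(-34185) = I*√34185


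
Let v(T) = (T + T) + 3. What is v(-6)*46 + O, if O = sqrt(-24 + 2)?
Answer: -414 + I*sqrt(22) ≈ -414.0 + 4.6904*I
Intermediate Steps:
v(T) = 3 + 2*T (v(T) = 2*T + 3 = 3 + 2*T)
O = I*sqrt(22) (O = sqrt(-22) = I*sqrt(22) ≈ 4.6904*I)
v(-6)*46 + O = (3 + 2*(-6))*46 + I*sqrt(22) = (3 - 12)*46 + I*sqrt(22) = -9*46 + I*sqrt(22) = -414 + I*sqrt(22)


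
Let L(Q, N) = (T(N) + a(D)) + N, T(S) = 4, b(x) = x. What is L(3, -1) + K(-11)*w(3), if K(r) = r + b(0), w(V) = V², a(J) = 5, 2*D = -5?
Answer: -91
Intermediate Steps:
D = -5/2 (D = (½)*(-5) = -5/2 ≈ -2.5000)
L(Q, N) = 9 + N (L(Q, N) = (4 + 5) + N = 9 + N)
K(r) = r (K(r) = r + 0 = r)
L(3, -1) + K(-11)*w(3) = (9 - 1) - 11*3² = 8 - 11*9 = 8 - 99 = -91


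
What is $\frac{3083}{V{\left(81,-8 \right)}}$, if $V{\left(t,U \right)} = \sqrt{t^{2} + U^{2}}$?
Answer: $\frac{3083 \sqrt{265}}{1325} \approx 37.877$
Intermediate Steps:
$V{\left(t,U \right)} = \sqrt{U^{2} + t^{2}}$
$\frac{3083}{V{\left(81,-8 \right)}} = \frac{3083}{\sqrt{\left(-8\right)^{2} + 81^{2}}} = \frac{3083}{\sqrt{64 + 6561}} = \frac{3083}{\sqrt{6625}} = \frac{3083}{5 \sqrt{265}} = 3083 \frac{\sqrt{265}}{1325} = \frac{3083 \sqrt{265}}{1325}$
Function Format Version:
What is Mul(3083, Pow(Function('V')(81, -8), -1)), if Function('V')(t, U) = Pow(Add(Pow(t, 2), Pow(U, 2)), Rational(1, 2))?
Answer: Mul(Rational(3083, 1325), Pow(265, Rational(1, 2))) ≈ 37.877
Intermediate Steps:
Function('V')(t, U) = Pow(Add(Pow(U, 2), Pow(t, 2)), Rational(1, 2))
Mul(3083, Pow(Function('V')(81, -8), -1)) = Mul(3083, Pow(Pow(Add(Pow(-8, 2), Pow(81, 2)), Rational(1, 2)), -1)) = Mul(3083, Pow(Pow(Add(64, 6561), Rational(1, 2)), -1)) = Mul(3083, Pow(Pow(6625, Rational(1, 2)), -1)) = Mul(3083, Pow(Mul(5, Pow(265, Rational(1, 2))), -1)) = Mul(3083, Mul(Rational(1, 1325), Pow(265, Rational(1, 2)))) = Mul(Rational(3083, 1325), Pow(265, Rational(1, 2)))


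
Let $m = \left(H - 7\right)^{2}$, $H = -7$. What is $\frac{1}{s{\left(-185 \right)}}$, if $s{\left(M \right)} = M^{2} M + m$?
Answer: $- \frac{1}{6331429} \approx -1.5794 \cdot 10^{-7}$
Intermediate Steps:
$m = 196$ ($m = \left(-7 - 7\right)^{2} = \left(-14\right)^{2} = 196$)
$s{\left(M \right)} = 196 + M^{3}$ ($s{\left(M \right)} = M^{2} M + 196 = M^{3} + 196 = 196 + M^{3}$)
$\frac{1}{s{\left(-185 \right)}} = \frac{1}{196 + \left(-185\right)^{3}} = \frac{1}{196 - 6331625} = \frac{1}{-6331429} = - \frac{1}{6331429}$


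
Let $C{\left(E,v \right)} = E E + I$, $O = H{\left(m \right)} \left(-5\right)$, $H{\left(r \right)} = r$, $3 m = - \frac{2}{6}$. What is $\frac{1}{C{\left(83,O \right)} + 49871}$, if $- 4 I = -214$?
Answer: $\frac{2}{113627} \approx 1.7601 \cdot 10^{-5}$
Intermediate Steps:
$I = \frac{107}{2}$ ($I = \left(- \frac{1}{4}\right) \left(-214\right) = \frac{107}{2} \approx 53.5$)
$m = - \frac{1}{9}$ ($m = \frac{\left(-2\right) \frac{1}{6}}{3} = \frac{1}{3} \left(- \frac{1}{3}\right) = - \frac{1}{9} \approx -0.11111$)
$O = \frac{5}{9}$ ($O = \left(- \frac{1}{9}\right) \left(-5\right) = \frac{5}{9} \approx 0.55556$)
$C{\left(E,v \right)} = \frac{107}{2} + E^{2}$ ($C{\left(E,v \right)} = E E + \frac{107}{2} = E^{2} + \frac{107}{2} = \frac{107}{2} + E^{2}$)
$\frac{1}{C{\left(83,O \right)} + 49871} = \frac{1}{\left(\frac{107}{2} + 83^{2}\right) + 49871} = \frac{1}{\left(\frac{107}{2} + 6889\right) + 49871} = \frac{1}{\frac{13885}{2} + 49871} = \frac{1}{\frac{113627}{2}} = \frac{2}{113627}$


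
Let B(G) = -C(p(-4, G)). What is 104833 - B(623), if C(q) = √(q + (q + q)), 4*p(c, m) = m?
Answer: 104833 + √1869/2 ≈ 1.0485e+5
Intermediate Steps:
p(c, m) = m/4
C(q) = √3*√q (C(q) = √(q + 2*q) = √(3*q) = √3*√q)
B(G) = -√3*√G/2 (B(G) = -√3*√(G/4) = -√3*√G/2)
104833 - B(623) = 104833 - (-1)*√3*√623/2 = 104833 - (-1)*√1869/2 = 104833 + √1869/2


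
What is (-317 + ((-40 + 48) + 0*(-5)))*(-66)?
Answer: 20394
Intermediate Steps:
(-317 + ((-40 + 48) + 0*(-5)))*(-66) = (-317 + (8 + 0))*(-66) = (-317 + 8)*(-66) = -309*(-66) = 20394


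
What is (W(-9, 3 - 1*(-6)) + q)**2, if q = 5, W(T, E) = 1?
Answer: 36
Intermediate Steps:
(W(-9, 3 - 1*(-6)) + q)**2 = (1 + 5)**2 = 6**2 = 36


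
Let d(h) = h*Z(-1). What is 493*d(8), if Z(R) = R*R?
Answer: 3944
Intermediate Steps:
Z(R) = R**2
d(h) = h (d(h) = h*(-1)**2 = h*1 = h)
493*d(8) = 493*8 = 3944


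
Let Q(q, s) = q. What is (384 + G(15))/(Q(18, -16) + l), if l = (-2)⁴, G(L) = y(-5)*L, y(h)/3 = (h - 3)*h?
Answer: 1092/17 ≈ 64.235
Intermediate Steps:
y(h) = 3*h*(-3 + h) (y(h) = 3*((h - 3)*h) = 3*((-3 + h)*h) = 3*(h*(-3 + h)) = 3*h*(-3 + h))
G(L) = 120*L (G(L) = (3*(-5)*(-3 - 5))*L = (3*(-5)*(-8))*L = 120*L)
l = 16
(384 + G(15))/(Q(18, -16) + l) = (384 + 120*15)/(18 + 16) = (384 + 1800)/34 = 2184*(1/34) = 1092/17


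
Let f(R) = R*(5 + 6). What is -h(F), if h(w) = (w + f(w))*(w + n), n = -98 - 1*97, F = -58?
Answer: -176088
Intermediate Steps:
f(R) = 11*R (f(R) = R*11 = 11*R)
n = -195 (n = -98 - 97 = -195)
h(w) = 12*w*(-195 + w) (h(w) = (w + 11*w)*(w - 195) = (12*w)*(-195 + w) = 12*w*(-195 + w))
-h(F) = -12*(-58)*(-195 - 58) = -12*(-58)*(-253) = -1*176088 = -176088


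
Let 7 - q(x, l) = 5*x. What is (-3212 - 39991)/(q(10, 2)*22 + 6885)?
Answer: -43203/5939 ≈ -7.2745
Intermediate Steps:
q(x, l) = 7 - 5*x
(-3212 - 39991)/(q(10, 2)*22 + 6885) = (-3212 - 39991)/((7 - 5*10)*22 + 6885) = -43203/((7 - 50)*22 + 6885) = -43203/(-43*22 + 6885) = -43203/(-946 + 6885) = -43203/5939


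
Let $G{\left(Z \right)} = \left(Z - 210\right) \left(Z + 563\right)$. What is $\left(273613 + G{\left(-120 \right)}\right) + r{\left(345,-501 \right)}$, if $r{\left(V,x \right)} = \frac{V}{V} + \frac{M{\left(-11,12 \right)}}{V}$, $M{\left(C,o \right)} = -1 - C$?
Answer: $\frac{8792258}{69} \approx 1.2742 \cdot 10^{5}$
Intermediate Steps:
$r{\left(V,x \right)} = 1 + \frac{10}{V}$ ($r{\left(V,x \right)} = \frac{V}{V} + \frac{-1 - -11}{V} = 1 + \frac{-1 + 11}{V} = 1 + \frac{10}{V}$)
$G{\left(Z \right)} = \left(-210 + Z\right) \left(563 + Z\right)$
$\left(273613 + G{\left(-120 \right)}\right) + r{\left(345,-501 \right)} = \left(273613 + \left(-118230 + \left(-120\right)^{2} + 353 \left(-120\right)\right)\right) + \frac{10 + 345}{345} = \left(273613 - 146190\right) + \frac{1}{345} \cdot 355 = \left(273613 - 146190\right) + \frac{71}{69} = 127423 + \frac{71}{69} = \frac{8792258}{69}$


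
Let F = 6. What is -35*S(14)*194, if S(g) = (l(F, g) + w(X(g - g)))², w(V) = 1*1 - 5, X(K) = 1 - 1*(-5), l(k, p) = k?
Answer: -27160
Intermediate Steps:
X(K) = 6 (X(K) = 1 + 5 = 6)
w(V) = -4 (w(V) = 1 - 5 = -4)
S(g) = 4 (S(g) = (6 - 4)² = 2² = 4)
-35*S(14)*194 = -35*4*194 = -140*194 = -27160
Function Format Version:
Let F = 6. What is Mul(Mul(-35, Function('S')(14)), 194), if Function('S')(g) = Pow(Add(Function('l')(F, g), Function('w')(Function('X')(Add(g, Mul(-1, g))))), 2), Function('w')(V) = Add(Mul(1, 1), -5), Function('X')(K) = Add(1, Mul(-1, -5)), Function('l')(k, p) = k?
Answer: -27160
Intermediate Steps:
Function('X')(K) = 6 (Function('X')(K) = Add(1, 5) = 6)
Function('w')(V) = -4 (Function('w')(V) = Add(1, -5) = -4)
Function('S')(g) = 4 (Function('S')(g) = Pow(Add(6, -4), 2) = Pow(2, 2) = 4)
Mul(Mul(-35, Function('S')(14)), 194) = Mul(Mul(-35, 4), 194) = Mul(-140, 194) = -27160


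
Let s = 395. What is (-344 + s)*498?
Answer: 25398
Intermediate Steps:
(-344 + s)*498 = (-344 + 395)*498 = 51*498 = 25398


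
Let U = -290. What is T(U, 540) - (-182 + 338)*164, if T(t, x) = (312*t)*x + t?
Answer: -48885074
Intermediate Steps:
T(t, x) = t + 312*t*x (T(t, x) = 312*t*x + t = t + 312*t*x)
T(U, 540) - (-182 + 338)*164 = -290*(1 + 312*540) - (-182 + 338)*164 = -290*(1 + 168480) - 156*164 = -290*168481 - 1*25584 = -48859490 - 25584 = -48885074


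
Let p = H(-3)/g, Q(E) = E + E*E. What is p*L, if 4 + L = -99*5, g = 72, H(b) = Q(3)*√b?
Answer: -499*I*√3/6 ≈ -144.05*I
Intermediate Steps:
Q(E) = E + E²
H(b) = 12*√b (H(b) = (3*(1 + 3))*√b = (3*4)*√b = 12*√b)
p = I*√3/6 (p = (12*√(-3))/72 = (12*(I*√3))*(1/72) = (12*I*√3)*(1/72) = I*√3/6 ≈ 0.28868*I)
L = -499 (L = -4 - 99*5 = -4 - 495 = -499)
p*L = (I*√3/6)*(-499) = -499*I*√3/6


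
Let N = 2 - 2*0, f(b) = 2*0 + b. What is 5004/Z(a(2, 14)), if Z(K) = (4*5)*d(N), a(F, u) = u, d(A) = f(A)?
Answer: 1251/10 ≈ 125.10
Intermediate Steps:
f(b) = b (f(b) = 0 + b = b)
N = 2 (N = 2 + 0 = 2)
d(A) = A
Z(K) = 40 (Z(K) = (4*5)*2 = 20*2 = 40)
5004/Z(a(2, 14)) = 5004/40 = 5004*(1/40) = 1251/10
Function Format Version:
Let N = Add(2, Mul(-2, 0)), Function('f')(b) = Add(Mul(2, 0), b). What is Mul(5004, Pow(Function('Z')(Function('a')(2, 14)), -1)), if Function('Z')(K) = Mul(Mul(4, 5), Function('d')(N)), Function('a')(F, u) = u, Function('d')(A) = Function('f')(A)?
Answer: Rational(1251, 10) ≈ 125.10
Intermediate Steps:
Function('f')(b) = b (Function('f')(b) = Add(0, b) = b)
N = 2 (N = Add(2, 0) = 2)
Function('d')(A) = A
Function('Z')(K) = 40 (Function('Z')(K) = Mul(Mul(4, 5), 2) = Mul(20, 2) = 40)
Mul(5004, Pow(Function('Z')(Function('a')(2, 14)), -1)) = Mul(5004, Pow(40, -1)) = Mul(5004, Rational(1, 40)) = Rational(1251, 10)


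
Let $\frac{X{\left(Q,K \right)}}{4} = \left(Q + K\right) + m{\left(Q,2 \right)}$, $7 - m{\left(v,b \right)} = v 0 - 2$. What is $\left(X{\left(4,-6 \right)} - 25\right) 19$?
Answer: $57$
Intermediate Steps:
$m{\left(v,b \right)} = 9$ ($m{\left(v,b \right)} = 7 - \left(v 0 - 2\right) = 7 - \left(0 - 2\right) = 7 - -2 = 7 + 2 = 9$)
$X{\left(Q,K \right)} = 36 + 4 K + 4 Q$ ($X{\left(Q,K \right)} = 4 \left(\left(Q + K\right) + 9\right) = 4 \left(\left(K + Q\right) + 9\right) = 4 \left(9 + K + Q\right) = 36 + 4 K + 4 Q$)
$\left(X{\left(4,-6 \right)} - 25\right) 19 = \left(\left(36 + 4 \left(-6\right) + 4 \cdot 4\right) - 25\right) 19 = \left(\left(36 - 24 + 16\right) - 25\right) 19 = \left(28 - 25\right) 19 = 3 \cdot 19 = 57$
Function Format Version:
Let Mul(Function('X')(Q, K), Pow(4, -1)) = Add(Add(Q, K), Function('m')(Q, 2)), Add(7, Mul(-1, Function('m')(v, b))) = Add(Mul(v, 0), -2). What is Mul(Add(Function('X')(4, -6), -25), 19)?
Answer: 57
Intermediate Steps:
Function('m')(v, b) = 9 (Function('m')(v, b) = Add(7, Mul(-1, Add(Mul(v, 0), -2))) = Add(7, Mul(-1, Add(0, -2))) = Add(7, Mul(-1, -2)) = Add(7, 2) = 9)
Function('X')(Q, K) = Add(36, Mul(4, K), Mul(4, Q)) (Function('X')(Q, K) = Mul(4, Add(Add(Q, K), 9)) = Mul(4, Add(Add(K, Q), 9)) = Mul(4, Add(9, K, Q)) = Add(36, Mul(4, K), Mul(4, Q)))
Mul(Add(Function('X')(4, -6), -25), 19) = Mul(Add(Add(36, Mul(4, -6), Mul(4, 4)), -25), 19) = Mul(Add(Add(36, -24, 16), -25), 19) = Mul(Add(28, -25), 19) = Mul(3, 19) = 57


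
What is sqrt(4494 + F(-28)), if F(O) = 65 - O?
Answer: sqrt(4587) ≈ 67.727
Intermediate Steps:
sqrt(4494 + F(-28)) = sqrt(4494 + (65 - 1*(-28))) = sqrt(4494 + (65 + 28)) = sqrt(4494 + 93) = sqrt(4587)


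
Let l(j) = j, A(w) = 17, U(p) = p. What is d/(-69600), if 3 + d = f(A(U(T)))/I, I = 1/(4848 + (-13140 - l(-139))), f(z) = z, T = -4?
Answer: 34651/17400 ≈ 1.9914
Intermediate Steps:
I = -1/8153 (I = 1/(4848 + (-13140 - 1*(-139))) = 1/(4848 + (-13140 + 139)) = 1/(4848 - 13001) = 1/(-8153) = -1/8153 ≈ -0.00012265)
d = -138604 (d = -3 + 17/(-1/8153) = -3 + 17*(-8153) = -3 - 138601 = -138604)
d/(-69600) = -138604/(-69600) = -138604*(-1/69600) = 34651/17400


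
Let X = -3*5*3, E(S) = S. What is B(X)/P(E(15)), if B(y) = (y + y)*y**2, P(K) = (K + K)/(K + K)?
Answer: -182250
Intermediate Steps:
P(K) = 1 (P(K) = (2*K)/((2*K)) = (2*K)*(1/(2*K)) = 1)
X = -45 (X = -15*3 = -45)
B(y) = 2*y**3 (B(y) = (2*y)*y**2 = 2*y**3)
B(X)/P(E(15)) = (2*(-45)**3)/1 = (2*(-91125))*1 = -182250*1 = -182250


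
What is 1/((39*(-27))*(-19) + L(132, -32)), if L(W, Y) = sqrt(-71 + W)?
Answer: 20007/400279988 - sqrt(61)/400279988 ≈ 4.9963e-5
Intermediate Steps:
1/((39*(-27))*(-19) + L(132, -32)) = 1/((39*(-27))*(-19) + sqrt(-71 + 132)) = 1/(-1053*(-19) + sqrt(61)) = 1/(20007 + sqrt(61))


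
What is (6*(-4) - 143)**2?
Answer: 27889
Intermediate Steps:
(6*(-4) - 143)**2 = (-24 - 143)**2 = (-167)**2 = 27889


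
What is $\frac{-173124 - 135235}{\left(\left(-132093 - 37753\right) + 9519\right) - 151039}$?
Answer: $\frac{308359}{311366} \approx 0.99034$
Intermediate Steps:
$\frac{-173124 - 135235}{\left(\left(-132093 - 37753\right) + 9519\right) - 151039} = - \frac{308359}{\left(-169846 + 9519\right) - 151039} = - \frac{308359}{-160327 - 151039} = - \frac{308359}{-311366} = \left(-308359\right) \left(- \frac{1}{311366}\right) = \frac{308359}{311366}$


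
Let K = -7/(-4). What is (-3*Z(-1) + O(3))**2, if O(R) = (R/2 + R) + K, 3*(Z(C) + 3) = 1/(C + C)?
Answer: 3969/16 ≈ 248.06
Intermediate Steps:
K = 7/4 (K = -7*(-1/4) = 7/4 ≈ 1.7500)
Z(C) = -3 + 1/(6*C) (Z(C) = -3 + 1/(3*(C + C)) = -3 + 1/(3*((2*C))) = -3 + (1/(2*C))/3 = -3 + 1/(6*C))
O(R) = 7/4 + 3*R/2 (O(R) = (R/2 + R) + 7/4 = 3*R/2 + 7/4 = 7/4 + 3*R/2)
(-3*Z(-1) + O(3))**2 = (-3*(-3 + (1/6)/(-1)) + (7/4 + (3/2)*3))**2 = (-3*(-3 + (1/6)*(-1)) + (7/4 + 9/2))**2 = (-3*(-3 - 1/6) + 25/4)**2 = (-3*(-19/6) + 25/4)**2 = (19/2 + 25/4)**2 = (63/4)**2 = 3969/16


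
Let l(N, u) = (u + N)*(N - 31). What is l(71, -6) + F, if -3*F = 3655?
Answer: 4145/3 ≈ 1381.7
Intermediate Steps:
F = -3655/3 (F = -1/3*3655 = -3655/3 ≈ -1218.3)
l(N, u) = (-31 + N)*(N + u) (l(N, u) = (N + u)*(-31 + N) = (-31 + N)*(N + u))
l(71, -6) + F = (71**2 - 31*71 - 31*(-6) + 71*(-6)) - 3655/3 = (5041 - 2201 + 186 - 426) - 3655/3 = 2600 - 3655/3 = 4145/3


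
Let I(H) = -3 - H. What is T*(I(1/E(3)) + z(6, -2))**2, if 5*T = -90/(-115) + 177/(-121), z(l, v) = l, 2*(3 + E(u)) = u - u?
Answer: -12620/8349 ≈ -1.5116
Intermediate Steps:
E(u) = -3 (E(u) = -3 + (u - u)/2 = -3 + (1/2)*0 = -3 + 0 = -3)
T = -1893/13915 (T = (-90/(-115) + 177/(-121))/5 = (-90*(-1/115) + 177*(-1/121))/5 = (18/23 - 177/121)/5 = (1/5)*(-1893/2783) = -1893/13915 ≈ -0.13604)
T*(I(1/E(3)) + z(6, -2))**2 = -1893*((-3 - 1/(-3)) + 6)**2/13915 = -1893*((-3 - 1*(-1/3)) + 6)**2/13915 = -1893*((-3 + 1/3) + 6)**2/13915 = -1893*(-8/3 + 6)**2/13915 = -1893*(10/3)**2/13915 = -1893/13915*100/9 = -12620/8349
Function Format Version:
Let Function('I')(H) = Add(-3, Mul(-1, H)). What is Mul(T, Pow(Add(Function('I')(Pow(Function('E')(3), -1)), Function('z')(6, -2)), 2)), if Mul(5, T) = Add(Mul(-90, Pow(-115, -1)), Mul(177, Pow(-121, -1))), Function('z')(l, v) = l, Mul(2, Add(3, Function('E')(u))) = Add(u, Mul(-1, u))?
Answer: Rational(-12620, 8349) ≈ -1.5116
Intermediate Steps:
Function('E')(u) = -3 (Function('E')(u) = Add(-3, Mul(Rational(1, 2), Add(u, Mul(-1, u)))) = Add(-3, Mul(Rational(1, 2), 0)) = Add(-3, 0) = -3)
T = Rational(-1893, 13915) (T = Mul(Rational(1, 5), Add(Mul(-90, Pow(-115, -1)), Mul(177, Pow(-121, -1)))) = Mul(Rational(1, 5), Add(Mul(-90, Rational(-1, 115)), Mul(177, Rational(-1, 121)))) = Mul(Rational(1, 5), Add(Rational(18, 23), Rational(-177, 121))) = Mul(Rational(1, 5), Rational(-1893, 2783)) = Rational(-1893, 13915) ≈ -0.13604)
Mul(T, Pow(Add(Function('I')(Pow(Function('E')(3), -1)), Function('z')(6, -2)), 2)) = Mul(Rational(-1893, 13915), Pow(Add(Add(-3, Mul(-1, Pow(-3, -1))), 6), 2)) = Mul(Rational(-1893, 13915), Pow(Add(Add(-3, Mul(-1, Rational(-1, 3))), 6), 2)) = Mul(Rational(-1893, 13915), Pow(Add(Add(-3, Rational(1, 3)), 6), 2)) = Mul(Rational(-1893, 13915), Pow(Add(Rational(-8, 3), 6), 2)) = Mul(Rational(-1893, 13915), Pow(Rational(10, 3), 2)) = Mul(Rational(-1893, 13915), Rational(100, 9)) = Rational(-12620, 8349)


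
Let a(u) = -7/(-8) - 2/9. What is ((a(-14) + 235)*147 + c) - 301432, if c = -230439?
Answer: -11933521/24 ≈ -4.9723e+5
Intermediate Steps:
a(u) = 47/72 (a(u) = -7*(-⅛) - 2*⅑ = 7/8 - 2/9 = 47/72)
((a(-14) + 235)*147 + c) - 301432 = ((47/72 + 235)*147 - 230439) - 301432 = ((16967/72)*147 - 230439) - 301432 = (831383/24 - 230439) - 301432 = -4699153/24 - 301432 = -11933521/24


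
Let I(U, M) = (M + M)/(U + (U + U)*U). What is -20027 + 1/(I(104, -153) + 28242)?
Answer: -6146965264513/306933903 ≈ -20027.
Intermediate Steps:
I(U, M) = 2*M/(U + 2*U²) (I(U, M) = (2*M)/(U + (2*U)*U) = (2*M)/(U + 2*U²) = 2*M/(U + 2*U²))
-20027 + 1/(I(104, -153) + 28242) = -20027 + 1/(2*(-153)/(104*(1 + 2*104)) + 28242) = -20027 + 1/(2*(-153)*(1/104)/(1 + 208) + 28242) = -20027 + 1/(2*(-153)*(1/104)/209 + 28242) = -20027 + 1/(2*(-153)*(1/104)*(1/209) + 28242) = -20027 + 1/(-153/10868 + 28242) = -20027 + 1/(306933903/10868) = -20027 + 10868/306933903 = -6146965264513/306933903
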